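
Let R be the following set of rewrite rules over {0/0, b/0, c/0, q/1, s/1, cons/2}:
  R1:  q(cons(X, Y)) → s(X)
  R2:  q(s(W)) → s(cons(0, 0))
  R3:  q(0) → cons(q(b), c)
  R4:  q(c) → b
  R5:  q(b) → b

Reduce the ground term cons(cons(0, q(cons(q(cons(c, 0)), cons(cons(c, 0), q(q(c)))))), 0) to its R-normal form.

cons(cons(0, s(s(c))), 0)

1. cons(cons(0, q(cons(q(cons(c, 0)), cons(cons(c, 0), q(q(c)))))), 0)  →  cons(cons(0, s(q(cons(c, 0)))), 0)   [R1 at 1.2]
2. cons(cons(0, s(q(cons(c, 0)))), 0)  →  cons(cons(0, s(s(c))), 0)   [R1 at 1.2.1]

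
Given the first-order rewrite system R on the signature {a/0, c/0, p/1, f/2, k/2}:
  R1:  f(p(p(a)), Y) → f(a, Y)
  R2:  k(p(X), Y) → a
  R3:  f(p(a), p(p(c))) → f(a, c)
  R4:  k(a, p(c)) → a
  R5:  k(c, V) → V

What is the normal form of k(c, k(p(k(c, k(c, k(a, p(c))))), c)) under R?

1. k(c, k(p(k(c, k(c, k(a, p(c))))), c))  →  k(p(k(c, k(c, k(a, p(c))))), c)   [R5 at ε]
2. k(p(k(c, k(c, k(a, p(c))))), c)  →  a   [R2 at ε]

a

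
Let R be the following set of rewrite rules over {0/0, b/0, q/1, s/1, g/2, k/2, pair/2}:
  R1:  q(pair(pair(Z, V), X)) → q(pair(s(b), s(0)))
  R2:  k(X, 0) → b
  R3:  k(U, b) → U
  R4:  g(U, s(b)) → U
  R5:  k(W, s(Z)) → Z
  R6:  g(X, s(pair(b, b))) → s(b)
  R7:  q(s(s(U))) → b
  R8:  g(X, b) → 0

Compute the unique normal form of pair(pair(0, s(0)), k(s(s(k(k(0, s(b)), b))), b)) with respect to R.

1. pair(pair(0, s(0)), k(s(s(k(k(0, s(b)), b))), b))  →  pair(pair(0, s(0)), s(s(k(k(0, s(b)), b))))   [R3 at 2]
2. pair(pair(0, s(0)), s(s(k(k(0, s(b)), b))))  →  pair(pair(0, s(0)), s(s(k(0, s(b)))))   [R3 at 2.1.1]
3. pair(pair(0, s(0)), s(s(k(0, s(b)))))  →  pair(pair(0, s(0)), s(s(b)))   [R5 at 2.1.1]

pair(pair(0, s(0)), s(s(b)))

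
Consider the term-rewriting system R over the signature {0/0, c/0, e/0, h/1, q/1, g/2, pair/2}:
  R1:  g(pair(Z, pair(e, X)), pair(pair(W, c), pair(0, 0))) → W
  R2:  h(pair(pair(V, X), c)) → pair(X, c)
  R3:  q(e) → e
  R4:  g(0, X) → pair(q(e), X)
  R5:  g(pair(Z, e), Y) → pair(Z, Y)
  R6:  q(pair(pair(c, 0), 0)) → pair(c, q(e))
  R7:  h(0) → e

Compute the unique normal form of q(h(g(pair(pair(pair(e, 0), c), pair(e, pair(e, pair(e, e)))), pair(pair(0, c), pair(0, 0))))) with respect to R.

1. q(h(g(pair(pair(pair(e, 0), c), pair(e, pair(e, pair(e, e)))), pair(pair(0, c), pair(0, 0)))))  →  q(h(0))   [R1 at 1.1]
2. q(h(0))  →  q(e)   [R7 at 1]
3. q(e)  →  e   [R3 at ε]

e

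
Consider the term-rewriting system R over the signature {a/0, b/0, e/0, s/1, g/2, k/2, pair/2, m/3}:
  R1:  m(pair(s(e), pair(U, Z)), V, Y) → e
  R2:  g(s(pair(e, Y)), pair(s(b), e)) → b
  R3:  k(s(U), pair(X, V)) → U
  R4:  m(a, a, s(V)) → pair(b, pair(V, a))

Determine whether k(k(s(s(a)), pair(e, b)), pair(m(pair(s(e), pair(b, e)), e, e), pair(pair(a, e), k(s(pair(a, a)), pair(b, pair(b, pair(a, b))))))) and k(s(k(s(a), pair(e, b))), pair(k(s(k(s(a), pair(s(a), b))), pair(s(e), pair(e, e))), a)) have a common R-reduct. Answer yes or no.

yes — NF(t₁) = a, NF(t₂) = a

Reduce t₁ = k(k(s(s(a)), pair(e, b)), pair(m(pair(s(e), pair(b, e)), e, e), pair(pair(a, e), k(s(pair(a, a)), pair(b, pair(b, pair(a, b))))))):
1. k(k(s(s(a)), pair(e, b)), pair(m(pair(s(e), pair(b, e)), e, e), pair(pair(a, e), k(s(pair(a, a)), pair(b, pair(b, pair(a, b)))))))  →  k(s(a), pair(m(pair(s(e), pair(b, e)), e, e), pair(pair(a, e), k(s(pair(a, a)), pair(b, pair(b, pair(a, b)))))))   [R3 at 1]
2. k(s(a), pair(m(pair(s(e), pair(b, e)), e, e), pair(pair(a, e), k(s(pair(a, a)), pair(b, pair(b, pair(a, b)))))))  →  a   [R3 at ε]

Reduce t₂ = k(s(k(s(a), pair(e, b))), pair(k(s(k(s(a), pair(s(a), b))), pair(s(e), pair(e, e))), a)):
1. k(s(k(s(a), pair(e, b))), pair(k(s(k(s(a), pair(s(a), b))), pair(s(e), pair(e, e))), a))  →  k(s(a), pair(e, b))   [R3 at ε]
2. k(s(a), pair(e, b))  →  a   [R3 at ε]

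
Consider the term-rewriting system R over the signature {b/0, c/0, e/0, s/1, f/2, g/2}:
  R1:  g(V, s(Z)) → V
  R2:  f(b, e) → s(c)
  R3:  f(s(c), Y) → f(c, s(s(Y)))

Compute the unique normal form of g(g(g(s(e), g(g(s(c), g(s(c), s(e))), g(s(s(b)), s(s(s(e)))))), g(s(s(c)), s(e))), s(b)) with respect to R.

1. g(g(g(s(e), g(g(s(c), g(s(c), s(e))), g(s(s(b)), s(s(s(e)))))), g(s(s(c)), s(e))), s(b))  →  g(g(s(e), g(g(s(c), g(s(c), s(e))), g(s(s(b)), s(s(s(e)))))), g(s(s(c)), s(e)))   [R1 at ε]
2. g(g(s(e), g(g(s(c), g(s(c), s(e))), g(s(s(b)), s(s(s(e)))))), g(s(s(c)), s(e)))  →  g(g(s(e), g(g(s(c), s(c)), g(s(s(b)), s(s(s(e)))))), g(s(s(c)), s(e)))   [R1 at 1.2.1.2]
3. g(g(s(e), g(g(s(c), s(c)), g(s(s(b)), s(s(s(e)))))), g(s(s(c)), s(e)))  →  g(g(s(e), g(s(c), g(s(s(b)), s(s(s(e)))))), g(s(s(c)), s(e)))   [R1 at 1.2.1]
4. g(g(s(e), g(s(c), g(s(s(b)), s(s(s(e)))))), g(s(s(c)), s(e)))  →  g(g(s(e), g(s(c), s(s(b)))), g(s(s(c)), s(e)))   [R1 at 1.2.2]
5. g(g(s(e), g(s(c), s(s(b)))), g(s(s(c)), s(e)))  →  g(g(s(e), s(c)), g(s(s(c)), s(e)))   [R1 at 1.2]
6. g(g(s(e), s(c)), g(s(s(c)), s(e)))  →  g(s(e), g(s(s(c)), s(e)))   [R1 at 1]
7. g(s(e), g(s(s(c)), s(e)))  →  g(s(e), s(s(c)))   [R1 at 2]
8. g(s(e), s(s(c)))  →  s(e)   [R1 at ε]

s(e)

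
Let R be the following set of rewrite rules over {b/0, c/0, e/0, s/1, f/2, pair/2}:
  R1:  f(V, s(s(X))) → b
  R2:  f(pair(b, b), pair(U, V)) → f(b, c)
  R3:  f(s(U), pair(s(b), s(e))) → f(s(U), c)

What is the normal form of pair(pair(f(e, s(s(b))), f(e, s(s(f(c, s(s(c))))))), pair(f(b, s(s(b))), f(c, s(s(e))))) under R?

pair(pair(b, b), pair(b, b))

1. pair(pair(f(e, s(s(b))), f(e, s(s(f(c, s(s(c))))))), pair(f(b, s(s(b))), f(c, s(s(e)))))  →  pair(pair(b, f(e, s(s(f(c, s(s(c))))))), pair(f(b, s(s(b))), f(c, s(s(e)))))   [R1 at 1.1]
2. pair(pair(b, f(e, s(s(f(c, s(s(c))))))), pair(f(b, s(s(b))), f(c, s(s(e)))))  →  pair(pair(b, b), pair(f(b, s(s(b))), f(c, s(s(e)))))   [R1 at 1.2]
3. pair(pair(b, b), pair(f(b, s(s(b))), f(c, s(s(e)))))  →  pair(pair(b, b), pair(b, f(c, s(s(e)))))   [R1 at 2.1]
4. pair(pair(b, b), pair(b, f(c, s(s(e)))))  →  pair(pair(b, b), pair(b, b))   [R1 at 2.2]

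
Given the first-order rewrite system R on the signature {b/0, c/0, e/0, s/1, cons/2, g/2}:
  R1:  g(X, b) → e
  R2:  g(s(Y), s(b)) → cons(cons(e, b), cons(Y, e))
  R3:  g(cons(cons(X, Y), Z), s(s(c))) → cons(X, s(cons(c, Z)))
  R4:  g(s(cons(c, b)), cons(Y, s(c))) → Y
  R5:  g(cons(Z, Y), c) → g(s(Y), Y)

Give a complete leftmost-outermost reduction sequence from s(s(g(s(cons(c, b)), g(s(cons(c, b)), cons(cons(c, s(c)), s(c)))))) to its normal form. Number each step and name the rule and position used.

1. s(s(g(s(cons(c, b)), g(s(cons(c, b)), cons(cons(c, s(c)), s(c))))))  →  s(s(g(s(cons(c, b)), cons(c, s(c)))))   [R4 at 1.1.2]
2. s(s(g(s(cons(c, b)), cons(c, s(c)))))  →  s(s(c))   [R4 at 1.1]

s(s(c))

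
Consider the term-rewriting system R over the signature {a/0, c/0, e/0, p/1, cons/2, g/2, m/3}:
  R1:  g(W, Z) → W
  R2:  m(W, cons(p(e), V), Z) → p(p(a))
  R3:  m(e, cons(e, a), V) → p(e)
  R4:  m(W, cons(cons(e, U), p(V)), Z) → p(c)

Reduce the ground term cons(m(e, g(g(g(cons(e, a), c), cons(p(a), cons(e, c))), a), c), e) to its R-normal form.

1. cons(m(e, g(g(g(cons(e, a), c), cons(p(a), cons(e, c))), a), c), e)  →  cons(m(e, g(g(cons(e, a), c), cons(p(a), cons(e, c))), c), e)   [R1 at 1.2]
2. cons(m(e, g(g(cons(e, a), c), cons(p(a), cons(e, c))), c), e)  →  cons(m(e, g(cons(e, a), c), c), e)   [R1 at 1.2]
3. cons(m(e, g(cons(e, a), c), c), e)  →  cons(m(e, cons(e, a), c), e)   [R1 at 1.2]
4. cons(m(e, cons(e, a), c), e)  →  cons(p(e), e)   [R3 at 1]

cons(p(e), e)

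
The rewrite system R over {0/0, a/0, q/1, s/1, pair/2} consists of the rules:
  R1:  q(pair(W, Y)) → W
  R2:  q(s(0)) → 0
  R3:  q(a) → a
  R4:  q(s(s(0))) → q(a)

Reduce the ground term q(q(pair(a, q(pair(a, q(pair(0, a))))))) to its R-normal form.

a

1. q(q(pair(a, q(pair(a, q(pair(0, a)))))))  →  q(a)   [R1 at 1]
2. q(a)  →  a   [R3 at ε]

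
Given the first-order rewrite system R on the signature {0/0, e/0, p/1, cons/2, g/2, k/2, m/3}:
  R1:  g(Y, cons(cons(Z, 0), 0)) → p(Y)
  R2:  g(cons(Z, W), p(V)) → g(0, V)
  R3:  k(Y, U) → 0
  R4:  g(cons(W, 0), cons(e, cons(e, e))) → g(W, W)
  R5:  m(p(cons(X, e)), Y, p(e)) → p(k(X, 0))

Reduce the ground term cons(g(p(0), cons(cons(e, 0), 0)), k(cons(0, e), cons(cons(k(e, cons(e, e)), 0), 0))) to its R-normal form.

1. cons(g(p(0), cons(cons(e, 0), 0)), k(cons(0, e), cons(cons(k(e, cons(e, e)), 0), 0)))  →  cons(p(p(0)), k(cons(0, e), cons(cons(k(e, cons(e, e)), 0), 0)))   [R1 at 1]
2. cons(p(p(0)), k(cons(0, e), cons(cons(k(e, cons(e, e)), 0), 0)))  →  cons(p(p(0)), 0)   [R3 at 2]

cons(p(p(0)), 0)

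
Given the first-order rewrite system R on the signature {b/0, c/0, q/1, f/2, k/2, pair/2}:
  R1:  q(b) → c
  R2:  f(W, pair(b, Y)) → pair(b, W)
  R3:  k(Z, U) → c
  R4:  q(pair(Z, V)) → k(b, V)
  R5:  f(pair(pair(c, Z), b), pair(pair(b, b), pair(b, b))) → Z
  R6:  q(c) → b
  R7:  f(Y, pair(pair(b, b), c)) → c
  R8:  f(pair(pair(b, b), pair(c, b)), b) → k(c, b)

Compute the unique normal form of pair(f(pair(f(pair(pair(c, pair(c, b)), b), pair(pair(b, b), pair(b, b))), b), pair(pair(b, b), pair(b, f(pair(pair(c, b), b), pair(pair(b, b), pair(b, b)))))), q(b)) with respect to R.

1. pair(f(pair(f(pair(pair(c, pair(c, b)), b), pair(pair(b, b), pair(b, b))), b), pair(pair(b, b), pair(b, f(pair(pair(c, b), b), pair(pair(b, b), pair(b, b)))))), q(b))  →  pair(f(pair(pair(c, b), b), pair(pair(b, b), pair(b, f(pair(pair(c, b), b), pair(pair(b, b), pair(b, b)))))), q(b))   [R5 at 1.1.1]
2. pair(f(pair(pair(c, b), b), pair(pair(b, b), pair(b, f(pair(pair(c, b), b), pair(pair(b, b), pair(b, b)))))), q(b))  →  pair(f(pair(pair(c, b), b), pair(pair(b, b), pair(b, b))), q(b))   [R5 at 1.2.2.2]
3. pair(f(pair(pair(c, b), b), pair(pair(b, b), pair(b, b))), q(b))  →  pair(b, q(b))   [R5 at 1]
4. pair(b, q(b))  →  pair(b, c)   [R1 at 2]

pair(b, c)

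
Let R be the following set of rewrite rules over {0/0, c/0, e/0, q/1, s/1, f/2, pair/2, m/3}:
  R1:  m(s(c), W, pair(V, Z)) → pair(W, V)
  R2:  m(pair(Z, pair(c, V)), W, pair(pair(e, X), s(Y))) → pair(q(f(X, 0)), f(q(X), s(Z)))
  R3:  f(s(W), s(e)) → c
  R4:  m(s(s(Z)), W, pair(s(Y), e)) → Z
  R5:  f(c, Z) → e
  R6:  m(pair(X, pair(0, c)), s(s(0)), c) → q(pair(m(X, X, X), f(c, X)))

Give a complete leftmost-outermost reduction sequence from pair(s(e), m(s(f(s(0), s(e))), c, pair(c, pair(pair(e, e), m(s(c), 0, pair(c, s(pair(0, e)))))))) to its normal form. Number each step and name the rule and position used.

1. pair(s(e), m(s(f(s(0), s(e))), c, pair(c, pair(pair(e, e), m(s(c), 0, pair(c, s(pair(0, e))))))))  →  pair(s(e), m(s(c), c, pair(c, pair(pair(e, e), m(s(c), 0, pair(c, s(pair(0, e))))))))   [R3 at 2.1.1]
2. pair(s(e), m(s(c), c, pair(c, pair(pair(e, e), m(s(c), 0, pair(c, s(pair(0, e))))))))  →  pair(s(e), pair(c, c))   [R1 at 2]

pair(s(e), pair(c, c))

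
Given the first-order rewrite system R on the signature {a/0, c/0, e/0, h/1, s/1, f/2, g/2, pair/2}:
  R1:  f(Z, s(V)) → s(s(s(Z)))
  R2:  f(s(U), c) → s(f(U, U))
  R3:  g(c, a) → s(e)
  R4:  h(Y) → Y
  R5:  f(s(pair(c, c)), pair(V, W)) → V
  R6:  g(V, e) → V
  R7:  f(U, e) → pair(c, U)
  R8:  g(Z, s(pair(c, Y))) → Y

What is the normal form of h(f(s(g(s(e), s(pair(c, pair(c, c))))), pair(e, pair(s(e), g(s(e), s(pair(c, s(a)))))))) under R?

e

1. h(f(s(g(s(e), s(pair(c, pair(c, c))))), pair(e, pair(s(e), g(s(e), s(pair(c, s(a))))))))  →  f(s(g(s(e), s(pair(c, pair(c, c))))), pair(e, pair(s(e), g(s(e), s(pair(c, s(a)))))))   [R4 at ε]
2. f(s(g(s(e), s(pair(c, pair(c, c))))), pair(e, pair(s(e), g(s(e), s(pair(c, s(a)))))))  →  f(s(pair(c, c)), pair(e, pair(s(e), g(s(e), s(pair(c, s(a)))))))   [R8 at 1.1]
3. f(s(pair(c, c)), pair(e, pair(s(e), g(s(e), s(pair(c, s(a)))))))  →  e   [R5 at ε]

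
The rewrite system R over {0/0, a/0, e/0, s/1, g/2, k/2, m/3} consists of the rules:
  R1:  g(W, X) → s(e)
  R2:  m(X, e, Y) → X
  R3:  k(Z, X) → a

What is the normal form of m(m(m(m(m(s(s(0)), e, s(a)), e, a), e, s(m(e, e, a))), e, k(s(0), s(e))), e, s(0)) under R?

1. m(m(m(m(m(s(s(0)), e, s(a)), e, a), e, s(m(e, e, a))), e, k(s(0), s(e))), e, s(0))  →  m(m(m(m(s(s(0)), e, s(a)), e, a), e, s(m(e, e, a))), e, k(s(0), s(e)))   [R2 at ε]
2. m(m(m(m(s(s(0)), e, s(a)), e, a), e, s(m(e, e, a))), e, k(s(0), s(e)))  →  m(m(m(s(s(0)), e, s(a)), e, a), e, s(m(e, e, a)))   [R2 at ε]
3. m(m(m(s(s(0)), e, s(a)), e, a), e, s(m(e, e, a)))  →  m(m(s(s(0)), e, s(a)), e, a)   [R2 at ε]
4. m(m(s(s(0)), e, s(a)), e, a)  →  m(s(s(0)), e, s(a))   [R2 at ε]
5. m(s(s(0)), e, s(a))  →  s(s(0))   [R2 at ε]

s(s(0))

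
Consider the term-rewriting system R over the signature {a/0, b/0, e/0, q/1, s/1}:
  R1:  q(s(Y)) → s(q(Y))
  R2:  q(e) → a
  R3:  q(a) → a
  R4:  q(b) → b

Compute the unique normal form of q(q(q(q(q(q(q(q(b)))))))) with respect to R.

1. q(q(q(q(q(q(q(q(b))))))))  →  q(q(q(q(q(q(q(b)))))))   [R4 at 1.1.1.1.1.1.1]
2. q(q(q(q(q(q(q(b)))))))  →  q(q(q(q(q(q(b))))))   [R4 at 1.1.1.1.1.1]
3. q(q(q(q(q(q(b))))))  →  q(q(q(q(q(b)))))   [R4 at 1.1.1.1.1]
4. q(q(q(q(q(b)))))  →  q(q(q(q(b))))   [R4 at 1.1.1.1]
5. q(q(q(q(b))))  →  q(q(q(b)))   [R4 at 1.1.1]
6. q(q(q(b)))  →  q(q(b))   [R4 at 1.1]
7. q(q(b))  →  q(b)   [R4 at 1]
8. q(b)  →  b   [R4 at ε]

b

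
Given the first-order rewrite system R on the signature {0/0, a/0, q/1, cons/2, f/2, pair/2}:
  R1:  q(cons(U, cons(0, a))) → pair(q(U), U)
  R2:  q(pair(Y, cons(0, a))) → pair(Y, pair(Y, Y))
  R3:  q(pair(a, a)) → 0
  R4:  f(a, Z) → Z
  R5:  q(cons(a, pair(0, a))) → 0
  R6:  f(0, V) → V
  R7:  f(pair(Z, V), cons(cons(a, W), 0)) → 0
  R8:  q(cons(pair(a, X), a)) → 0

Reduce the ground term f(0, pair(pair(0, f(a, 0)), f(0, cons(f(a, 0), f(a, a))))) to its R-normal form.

pair(pair(0, 0), cons(0, a))

1. f(0, pair(pair(0, f(a, 0)), f(0, cons(f(a, 0), f(a, a)))))  →  pair(pair(0, f(a, 0)), f(0, cons(f(a, 0), f(a, a))))   [R6 at ε]
2. pair(pair(0, f(a, 0)), f(0, cons(f(a, 0), f(a, a))))  →  pair(pair(0, 0), f(0, cons(f(a, 0), f(a, a))))   [R4 at 1.2]
3. pair(pair(0, 0), f(0, cons(f(a, 0), f(a, a))))  →  pair(pair(0, 0), cons(f(a, 0), f(a, a)))   [R6 at 2]
4. pair(pair(0, 0), cons(f(a, 0), f(a, a)))  →  pair(pair(0, 0), cons(0, f(a, a)))   [R4 at 2.1]
5. pair(pair(0, 0), cons(0, f(a, a)))  →  pair(pair(0, 0), cons(0, a))   [R4 at 2.2]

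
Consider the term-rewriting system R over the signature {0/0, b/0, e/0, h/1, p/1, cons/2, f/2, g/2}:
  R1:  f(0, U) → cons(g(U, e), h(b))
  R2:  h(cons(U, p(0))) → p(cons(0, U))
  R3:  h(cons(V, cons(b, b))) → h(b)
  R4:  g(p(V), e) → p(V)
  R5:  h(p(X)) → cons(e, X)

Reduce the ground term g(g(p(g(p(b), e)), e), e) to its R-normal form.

p(p(b))

1. g(g(p(g(p(b), e)), e), e)  →  g(p(g(p(b), e)), e)   [R4 at 1]
2. g(p(g(p(b), e)), e)  →  p(g(p(b), e))   [R4 at ε]
3. p(g(p(b), e))  →  p(p(b))   [R4 at 1]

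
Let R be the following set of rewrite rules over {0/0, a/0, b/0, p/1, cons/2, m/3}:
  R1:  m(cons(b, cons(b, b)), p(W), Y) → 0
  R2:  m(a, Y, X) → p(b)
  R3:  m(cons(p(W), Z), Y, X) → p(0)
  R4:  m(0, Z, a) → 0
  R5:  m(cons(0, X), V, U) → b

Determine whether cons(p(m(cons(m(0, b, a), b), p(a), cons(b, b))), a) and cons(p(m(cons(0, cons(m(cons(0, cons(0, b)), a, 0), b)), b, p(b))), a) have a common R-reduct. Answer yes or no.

yes — NF(t₁) = cons(p(b), a), NF(t₂) = cons(p(b), a)

Reduce t₁ = cons(p(m(cons(m(0, b, a), b), p(a), cons(b, b))), a):
1. cons(p(m(cons(m(0, b, a), b), p(a), cons(b, b))), a)  →  cons(p(m(cons(0, b), p(a), cons(b, b))), a)   [R4 at 1.1.1.1]
2. cons(p(m(cons(0, b), p(a), cons(b, b))), a)  →  cons(p(b), a)   [R5 at 1.1]

Reduce t₂ = cons(p(m(cons(0, cons(m(cons(0, cons(0, b)), a, 0), b)), b, p(b))), a):
1. cons(p(m(cons(0, cons(m(cons(0, cons(0, b)), a, 0), b)), b, p(b))), a)  →  cons(p(b), a)   [R5 at 1.1]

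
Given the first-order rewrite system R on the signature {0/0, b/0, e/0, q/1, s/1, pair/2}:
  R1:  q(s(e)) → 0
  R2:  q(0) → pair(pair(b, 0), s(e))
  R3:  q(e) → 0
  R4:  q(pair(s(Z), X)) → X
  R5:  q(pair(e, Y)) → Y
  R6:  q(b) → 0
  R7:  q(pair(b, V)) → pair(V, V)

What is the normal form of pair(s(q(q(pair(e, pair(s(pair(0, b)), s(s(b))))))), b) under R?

pair(s(s(s(b))), b)

1. pair(s(q(q(pair(e, pair(s(pair(0, b)), s(s(b))))))), b)  →  pair(s(q(pair(s(pair(0, b)), s(s(b))))), b)   [R5 at 1.1.1]
2. pair(s(q(pair(s(pair(0, b)), s(s(b))))), b)  →  pair(s(s(s(b))), b)   [R4 at 1.1]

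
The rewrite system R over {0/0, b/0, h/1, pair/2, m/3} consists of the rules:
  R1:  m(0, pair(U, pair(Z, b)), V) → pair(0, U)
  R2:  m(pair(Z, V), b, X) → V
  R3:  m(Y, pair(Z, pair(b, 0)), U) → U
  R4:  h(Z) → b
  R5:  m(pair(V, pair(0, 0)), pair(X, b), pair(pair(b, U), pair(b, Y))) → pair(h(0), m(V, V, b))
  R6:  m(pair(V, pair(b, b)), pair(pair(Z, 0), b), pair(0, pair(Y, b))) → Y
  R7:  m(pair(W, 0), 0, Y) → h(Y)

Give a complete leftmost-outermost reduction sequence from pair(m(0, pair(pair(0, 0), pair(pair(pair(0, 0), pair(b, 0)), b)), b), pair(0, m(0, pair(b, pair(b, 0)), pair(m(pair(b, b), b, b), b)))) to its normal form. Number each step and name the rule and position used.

pair(pair(0, pair(0, 0)), pair(0, pair(b, b)))

1. pair(m(0, pair(pair(0, 0), pair(pair(pair(0, 0), pair(b, 0)), b)), b), pair(0, m(0, pair(b, pair(b, 0)), pair(m(pair(b, b), b, b), b))))  →  pair(pair(0, pair(0, 0)), pair(0, m(0, pair(b, pair(b, 0)), pair(m(pair(b, b), b, b), b))))   [R1 at 1]
2. pair(pair(0, pair(0, 0)), pair(0, m(0, pair(b, pair(b, 0)), pair(m(pair(b, b), b, b), b))))  →  pair(pair(0, pair(0, 0)), pair(0, pair(m(pair(b, b), b, b), b)))   [R3 at 2.2]
3. pair(pair(0, pair(0, 0)), pair(0, pair(m(pair(b, b), b, b), b)))  →  pair(pair(0, pair(0, 0)), pair(0, pair(b, b)))   [R2 at 2.2.1]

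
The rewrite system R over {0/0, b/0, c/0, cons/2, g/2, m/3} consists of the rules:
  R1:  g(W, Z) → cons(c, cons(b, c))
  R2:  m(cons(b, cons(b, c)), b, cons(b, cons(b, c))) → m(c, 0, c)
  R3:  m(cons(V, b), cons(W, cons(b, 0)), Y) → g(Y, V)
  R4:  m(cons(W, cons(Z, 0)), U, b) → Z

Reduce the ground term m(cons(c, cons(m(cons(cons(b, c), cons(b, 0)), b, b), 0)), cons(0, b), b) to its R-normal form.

b

1. m(cons(c, cons(m(cons(cons(b, c), cons(b, 0)), b, b), 0)), cons(0, b), b)  →  m(cons(cons(b, c), cons(b, 0)), b, b)   [R4 at ε]
2. m(cons(cons(b, c), cons(b, 0)), b, b)  →  b   [R4 at ε]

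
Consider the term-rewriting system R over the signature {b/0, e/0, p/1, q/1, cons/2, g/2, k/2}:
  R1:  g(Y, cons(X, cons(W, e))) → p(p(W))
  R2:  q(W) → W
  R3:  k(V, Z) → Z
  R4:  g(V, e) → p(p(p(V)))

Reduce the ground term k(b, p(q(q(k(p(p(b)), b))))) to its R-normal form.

1. k(b, p(q(q(k(p(p(b)), b)))))  →  p(q(q(k(p(p(b)), b))))   [R3 at ε]
2. p(q(q(k(p(p(b)), b))))  →  p(q(k(p(p(b)), b)))   [R2 at 1]
3. p(q(k(p(p(b)), b)))  →  p(k(p(p(b)), b))   [R2 at 1]
4. p(k(p(p(b)), b))  →  p(b)   [R3 at 1]

p(b)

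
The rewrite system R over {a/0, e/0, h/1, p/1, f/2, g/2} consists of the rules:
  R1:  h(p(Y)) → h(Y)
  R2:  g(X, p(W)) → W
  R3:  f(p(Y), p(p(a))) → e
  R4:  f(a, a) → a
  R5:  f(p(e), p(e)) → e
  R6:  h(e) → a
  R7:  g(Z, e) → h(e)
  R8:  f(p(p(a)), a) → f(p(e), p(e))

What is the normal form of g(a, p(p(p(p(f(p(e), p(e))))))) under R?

p(p(p(e)))

1. g(a, p(p(p(p(f(p(e), p(e)))))))  →  p(p(p(f(p(e), p(e)))))   [R2 at ε]
2. p(p(p(f(p(e), p(e)))))  →  p(p(p(e)))   [R5 at 1.1.1]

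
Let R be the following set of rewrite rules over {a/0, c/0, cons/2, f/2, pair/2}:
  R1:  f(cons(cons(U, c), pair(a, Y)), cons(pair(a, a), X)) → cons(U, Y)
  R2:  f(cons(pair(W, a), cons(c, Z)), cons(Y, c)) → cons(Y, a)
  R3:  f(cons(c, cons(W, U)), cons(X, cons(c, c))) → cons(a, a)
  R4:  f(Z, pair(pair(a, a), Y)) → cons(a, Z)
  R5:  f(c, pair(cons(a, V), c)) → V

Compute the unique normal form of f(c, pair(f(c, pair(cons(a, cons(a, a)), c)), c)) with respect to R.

1. f(c, pair(f(c, pair(cons(a, cons(a, a)), c)), c))  →  f(c, pair(cons(a, a), c))   [R5 at 2.1]
2. f(c, pair(cons(a, a), c))  →  a   [R5 at ε]

a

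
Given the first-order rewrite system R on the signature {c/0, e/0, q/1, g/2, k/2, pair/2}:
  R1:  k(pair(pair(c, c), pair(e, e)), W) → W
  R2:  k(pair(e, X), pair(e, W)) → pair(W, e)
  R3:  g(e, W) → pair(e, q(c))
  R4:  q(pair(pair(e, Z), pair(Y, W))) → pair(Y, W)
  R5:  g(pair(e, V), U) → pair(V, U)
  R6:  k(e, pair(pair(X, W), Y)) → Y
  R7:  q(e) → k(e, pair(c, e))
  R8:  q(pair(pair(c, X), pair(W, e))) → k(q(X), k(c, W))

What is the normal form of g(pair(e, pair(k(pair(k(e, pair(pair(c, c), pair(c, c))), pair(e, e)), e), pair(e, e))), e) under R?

1. g(pair(e, pair(k(pair(k(e, pair(pair(c, c), pair(c, c))), pair(e, e)), e), pair(e, e))), e)  →  pair(pair(k(pair(k(e, pair(pair(c, c), pair(c, c))), pair(e, e)), e), pair(e, e)), e)   [R5 at ε]
2. pair(pair(k(pair(k(e, pair(pair(c, c), pair(c, c))), pair(e, e)), e), pair(e, e)), e)  →  pair(pair(k(pair(pair(c, c), pair(e, e)), e), pair(e, e)), e)   [R6 at 1.1.1.1]
3. pair(pair(k(pair(pair(c, c), pair(e, e)), e), pair(e, e)), e)  →  pair(pair(e, pair(e, e)), e)   [R1 at 1.1]

pair(pair(e, pair(e, e)), e)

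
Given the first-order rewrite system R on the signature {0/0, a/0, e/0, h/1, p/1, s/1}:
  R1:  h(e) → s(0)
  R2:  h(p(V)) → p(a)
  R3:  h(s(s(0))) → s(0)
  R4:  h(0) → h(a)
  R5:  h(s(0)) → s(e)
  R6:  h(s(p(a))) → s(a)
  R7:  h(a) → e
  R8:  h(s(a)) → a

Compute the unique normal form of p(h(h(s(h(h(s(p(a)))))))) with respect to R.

p(e)

1. p(h(h(s(h(h(s(p(a))))))))  →  p(h(h(s(h(s(a))))))   [R6 at 1.1.1.1.1]
2. p(h(h(s(h(s(a))))))  →  p(h(h(s(a))))   [R8 at 1.1.1.1]
3. p(h(h(s(a))))  →  p(h(a))   [R8 at 1.1]
4. p(h(a))  →  p(e)   [R7 at 1]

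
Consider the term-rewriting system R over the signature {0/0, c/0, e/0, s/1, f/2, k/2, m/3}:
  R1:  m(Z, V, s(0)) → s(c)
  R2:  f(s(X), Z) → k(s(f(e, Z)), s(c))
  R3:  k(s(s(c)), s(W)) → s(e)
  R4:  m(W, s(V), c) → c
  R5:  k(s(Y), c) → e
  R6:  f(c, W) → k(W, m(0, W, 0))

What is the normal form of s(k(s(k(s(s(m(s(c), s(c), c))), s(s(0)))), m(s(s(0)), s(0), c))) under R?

s(e)

1. s(k(s(k(s(s(m(s(c), s(c), c))), s(s(0)))), m(s(s(0)), s(0), c)))  →  s(k(s(k(s(s(c)), s(s(0)))), m(s(s(0)), s(0), c)))   [R4 at 1.1.1.1.1.1]
2. s(k(s(k(s(s(c)), s(s(0)))), m(s(s(0)), s(0), c)))  →  s(k(s(s(e)), m(s(s(0)), s(0), c)))   [R3 at 1.1.1]
3. s(k(s(s(e)), m(s(s(0)), s(0), c)))  →  s(k(s(s(e)), c))   [R4 at 1.2]
4. s(k(s(s(e)), c))  →  s(e)   [R5 at 1]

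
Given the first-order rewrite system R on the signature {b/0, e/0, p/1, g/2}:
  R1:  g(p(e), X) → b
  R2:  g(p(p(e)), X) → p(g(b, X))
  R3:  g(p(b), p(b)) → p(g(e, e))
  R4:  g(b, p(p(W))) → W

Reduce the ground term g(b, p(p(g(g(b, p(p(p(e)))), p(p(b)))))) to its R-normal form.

1. g(b, p(p(g(g(b, p(p(p(e)))), p(p(b))))))  →  g(g(b, p(p(p(e)))), p(p(b)))   [R4 at ε]
2. g(g(b, p(p(p(e)))), p(p(b)))  →  g(p(e), p(p(b)))   [R4 at 1]
3. g(p(e), p(p(b)))  →  b   [R1 at ε]

b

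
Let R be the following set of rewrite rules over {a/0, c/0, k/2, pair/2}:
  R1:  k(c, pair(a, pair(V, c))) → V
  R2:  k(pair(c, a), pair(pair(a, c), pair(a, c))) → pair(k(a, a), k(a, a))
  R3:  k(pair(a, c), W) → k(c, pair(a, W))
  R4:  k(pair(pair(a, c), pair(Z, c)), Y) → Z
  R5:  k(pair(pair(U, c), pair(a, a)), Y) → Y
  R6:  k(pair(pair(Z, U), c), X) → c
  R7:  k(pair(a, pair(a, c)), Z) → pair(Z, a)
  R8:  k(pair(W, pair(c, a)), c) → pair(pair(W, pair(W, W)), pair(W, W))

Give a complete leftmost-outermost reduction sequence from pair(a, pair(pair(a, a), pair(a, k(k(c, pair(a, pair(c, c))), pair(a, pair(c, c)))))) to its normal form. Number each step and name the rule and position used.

pair(a, pair(pair(a, a), pair(a, c)))

1. pair(a, pair(pair(a, a), pair(a, k(k(c, pair(a, pair(c, c))), pair(a, pair(c, c))))))  →  pair(a, pair(pair(a, a), pair(a, k(c, pair(a, pair(c, c))))))   [R1 at 2.2.2.1]
2. pair(a, pair(pair(a, a), pair(a, k(c, pair(a, pair(c, c))))))  →  pair(a, pair(pair(a, a), pair(a, c)))   [R1 at 2.2.2]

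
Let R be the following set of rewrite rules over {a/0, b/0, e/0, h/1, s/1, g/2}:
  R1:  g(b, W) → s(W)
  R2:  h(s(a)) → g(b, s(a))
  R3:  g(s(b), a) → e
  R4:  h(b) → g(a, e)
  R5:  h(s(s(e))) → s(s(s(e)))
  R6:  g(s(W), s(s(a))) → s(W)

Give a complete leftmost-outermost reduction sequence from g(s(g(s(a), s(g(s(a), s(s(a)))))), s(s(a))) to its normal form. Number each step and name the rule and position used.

s(s(a))

1. g(s(g(s(a), s(g(s(a), s(s(a)))))), s(s(a)))  →  s(g(s(a), s(g(s(a), s(s(a))))))   [R6 at ε]
2. s(g(s(a), s(g(s(a), s(s(a))))))  →  s(g(s(a), s(s(a))))   [R6 at 1.2.1]
3. s(g(s(a), s(s(a))))  →  s(s(a))   [R6 at 1]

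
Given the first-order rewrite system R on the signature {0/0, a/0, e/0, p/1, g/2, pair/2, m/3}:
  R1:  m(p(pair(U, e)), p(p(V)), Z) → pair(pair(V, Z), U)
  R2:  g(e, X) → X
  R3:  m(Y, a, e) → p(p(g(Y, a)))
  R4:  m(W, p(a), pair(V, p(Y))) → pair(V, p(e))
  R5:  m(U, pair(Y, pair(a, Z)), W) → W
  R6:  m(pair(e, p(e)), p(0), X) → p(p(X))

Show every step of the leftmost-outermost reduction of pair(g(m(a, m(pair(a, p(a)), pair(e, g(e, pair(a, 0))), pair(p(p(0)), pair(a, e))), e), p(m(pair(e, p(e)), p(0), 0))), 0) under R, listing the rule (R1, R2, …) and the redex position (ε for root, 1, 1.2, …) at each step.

1. pair(g(m(a, m(pair(a, p(a)), pair(e, g(e, pair(a, 0))), pair(p(p(0)), pair(a, e))), e), p(m(pair(e, p(e)), p(0), 0))), 0)  →  pair(g(m(a, m(pair(a, p(a)), pair(e, pair(a, 0)), pair(p(p(0)), pair(a, e))), e), p(m(pair(e, p(e)), p(0), 0))), 0)   [R2 at 1.1.2.2.2]
2. pair(g(m(a, m(pair(a, p(a)), pair(e, pair(a, 0)), pair(p(p(0)), pair(a, e))), e), p(m(pair(e, p(e)), p(0), 0))), 0)  →  pair(g(m(a, pair(p(p(0)), pair(a, e)), e), p(m(pair(e, p(e)), p(0), 0))), 0)   [R5 at 1.1.2]
3. pair(g(m(a, pair(p(p(0)), pair(a, e)), e), p(m(pair(e, p(e)), p(0), 0))), 0)  →  pair(g(e, p(m(pair(e, p(e)), p(0), 0))), 0)   [R5 at 1.1]
4. pair(g(e, p(m(pair(e, p(e)), p(0), 0))), 0)  →  pair(p(m(pair(e, p(e)), p(0), 0)), 0)   [R2 at 1]
5. pair(p(m(pair(e, p(e)), p(0), 0)), 0)  →  pair(p(p(p(0))), 0)   [R6 at 1.1]

pair(p(p(p(0))), 0)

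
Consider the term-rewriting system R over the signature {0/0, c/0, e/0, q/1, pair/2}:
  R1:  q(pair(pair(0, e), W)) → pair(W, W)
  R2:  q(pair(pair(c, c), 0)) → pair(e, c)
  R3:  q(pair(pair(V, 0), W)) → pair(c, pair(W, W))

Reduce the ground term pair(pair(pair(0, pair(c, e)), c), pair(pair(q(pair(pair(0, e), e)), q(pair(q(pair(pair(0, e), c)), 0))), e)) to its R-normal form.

pair(pair(pair(0, pair(c, e)), c), pair(pair(pair(e, e), pair(e, c)), e))

1. pair(pair(pair(0, pair(c, e)), c), pair(pair(q(pair(pair(0, e), e)), q(pair(q(pair(pair(0, e), c)), 0))), e))  →  pair(pair(pair(0, pair(c, e)), c), pair(pair(pair(e, e), q(pair(q(pair(pair(0, e), c)), 0))), e))   [R1 at 2.1.1]
2. pair(pair(pair(0, pair(c, e)), c), pair(pair(pair(e, e), q(pair(q(pair(pair(0, e), c)), 0))), e))  →  pair(pair(pair(0, pair(c, e)), c), pair(pair(pair(e, e), q(pair(pair(c, c), 0))), e))   [R1 at 2.1.2.1.1]
3. pair(pair(pair(0, pair(c, e)), c), pair(pair(pair(e, e), q(pair(pair(c, c), 0))), e))  →  pair(pair(pair(0, pair(c, e)), c), pair(pair(pair(e, e), pair(e, c)), e))   [R2 at 2.1.2]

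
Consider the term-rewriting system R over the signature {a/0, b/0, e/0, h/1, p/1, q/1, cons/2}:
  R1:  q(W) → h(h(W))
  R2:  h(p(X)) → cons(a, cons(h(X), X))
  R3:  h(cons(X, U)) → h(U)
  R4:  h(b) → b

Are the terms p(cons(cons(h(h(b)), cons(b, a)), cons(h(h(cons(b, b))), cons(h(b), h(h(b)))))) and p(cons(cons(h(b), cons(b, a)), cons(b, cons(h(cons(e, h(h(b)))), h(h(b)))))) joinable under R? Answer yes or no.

yes — NF(t₁) = p(cons(cons(b, cons(b, a)), cons(b, cons(b, b)))), NF(t₂) = p(cons(cons(b, cons(b, a)), cons(b, cons(b, b))))

Reduce t₁ = p(cons(cons(h(h(b)), cons(b, a)), cons(h(h(cons(b, b))), cons(h(b), h(h(b)))))):
1. p(cons(cons(h(h(b)), cons(b, a)), cons(h(h(cons(b, b))), cons(h(b), h(h(b))))))  →  p(cons(cons(h(b), cons(b, a)), cons(h(h(cons(b, b))), cons(h(b), h(h(b))))))   [R4 at 1.1.1.1]
2. p(cons(cons(h(b), cons(b, a)), cons(h(h(cons(b, b))), cons(h(b), h(h(b))))))  →  p(cons(cons(b, cons(b, a)), cons(h(h(cons(b, b))), cons(h(b), h(h(b))))))   [R4 at 1.1.1]
3. p(cons(cons(b, cons(b, a)), cons(h(h(cons(b, b))), cons(h(b), h(h(b))))))  →  p(cons(cons(b, cons(b, a)), cons(h(h(b)), cons(h(b), h(h(b))))))   [R3 at 1.2.1.1]
4. p(cons(cons(b, cons(b, a)), cons(h(h(b)), cons(h(b), h(h(b))))))  →  p(cons(cons(b, cons(b, a)), cons(h(b), cons(h(b), h(h(b))))))   [R4 at 1.2.1.1]
5. p(cons(cons(b, cons(b, a)), cons(h(b), cons(h(b), h(h(b))))))  →  p(cons(cons(b, cons(b, a)), cons(b, cons(h(b), h(h(b))))))   [R4 at 1.2.1]
6. p(cons(cons(b, cons(b, a)), cons(b, cons(h(b), h(h(b))))))  →  p(cons(cons(b, cons(b, a)), cons(b, cons(b, h(h(b))))))   [R4 at 1.2.2.1]
7. p(cons(cons(b, cons(b, a)), cons(b, cons(b, h(h(b))))))  →  p(cons(cons(b, cons(b, a)), cons(b, cons(b, h(b)))))   [R4 at 1.2.2.2.1]
8. p(cons(cons(b, cons(b, a)), cons(b, cons(b, h(b)))))  →  p(cons(cons(b, cons(b, a)), cons(b, cons(b, b))))   [R4 at 1.2.2.2]

Reduce t₂ = p(cons(cons(h(b), cons(b, a)), cons(b, cons(h(cons(e, h(h(b)))), h(h(b)))))):
1. p(cons(cons(h(b), cons(b, a)), cons(b, cons(h(cons(e, h(h(b)))), h(h(b))))))  →  p(cons(cons(b, cons(b, a)), cons(b, cons(h(cons(e, h(h(b)))), h(h(b))))))   [R4 at 1.1.1]
2. p(cons(cons(b, cons(b, a)), cons(b, cons(h(cons(e, h(h(b)))), h(h(b))))))  →  p(cons(cons(b, cons(b, a)), cons(b, cons(h(h(h(b))), h(h(b))))))   [R3 at 1.2.2.1]
3. p(cons(cons(b, cons(b, a)), cons(b, cons(h(h(h(b))), h(h(b))))))  →  p(cons(cons(b, cons(b, a)), cons(b, cons(h(h(b)), h(h(b))))))   [R4 at 1.2.2.1.1.1]
4. p(cons(cons(b, cons(b, a)), cons(b, cons(h(h(b)), h(h(b))))))  →  p(cons(cons(b, cons(b, a)), cons(b, cons(h(b), h(h(b))))))   [R4 at 1.2.2.1.1]
5. p(cons(cons(b, cons(b, a)), cons(b, cons(h(b), h(h(b))))))  →  p(cons(cons(b, cons(b, a)), cons(b, cons(b, h(h(b))))))   [R4 at 1.2.2.1]
6. p(cons(cons(b, cons(b, a)), cons(b, cons(b, h(h(b))))))  →  p(cons(cons(b, cons(b, a)), cons(b, cons(b, h(b)))))   [R4 at 1.2.2.2.1]
7. p(cons(cons(b, cons(b, a)), cons(b, cons(b, h(b)))))  →  p(cons(cons(b, cons(b, a)), cons(b, cons(b, b))))   [R4 at 1.2.2.2]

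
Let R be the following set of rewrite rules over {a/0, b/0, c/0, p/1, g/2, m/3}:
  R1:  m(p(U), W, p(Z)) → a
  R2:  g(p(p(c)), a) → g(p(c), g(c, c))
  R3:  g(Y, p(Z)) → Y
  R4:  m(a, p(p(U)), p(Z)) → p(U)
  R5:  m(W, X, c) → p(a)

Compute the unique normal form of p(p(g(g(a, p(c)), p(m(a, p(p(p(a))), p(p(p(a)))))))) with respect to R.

1. p(p(g(g(a, p(c)), p(m(a, p(p(p(a))), p(p(p(a))))))))  →  p(p(g(a, p(c))))   [R3 at 1.1]
2. p(p(g(a, p(c))))  →  p(p(a))   [R3 at 1.1]

p(p(a))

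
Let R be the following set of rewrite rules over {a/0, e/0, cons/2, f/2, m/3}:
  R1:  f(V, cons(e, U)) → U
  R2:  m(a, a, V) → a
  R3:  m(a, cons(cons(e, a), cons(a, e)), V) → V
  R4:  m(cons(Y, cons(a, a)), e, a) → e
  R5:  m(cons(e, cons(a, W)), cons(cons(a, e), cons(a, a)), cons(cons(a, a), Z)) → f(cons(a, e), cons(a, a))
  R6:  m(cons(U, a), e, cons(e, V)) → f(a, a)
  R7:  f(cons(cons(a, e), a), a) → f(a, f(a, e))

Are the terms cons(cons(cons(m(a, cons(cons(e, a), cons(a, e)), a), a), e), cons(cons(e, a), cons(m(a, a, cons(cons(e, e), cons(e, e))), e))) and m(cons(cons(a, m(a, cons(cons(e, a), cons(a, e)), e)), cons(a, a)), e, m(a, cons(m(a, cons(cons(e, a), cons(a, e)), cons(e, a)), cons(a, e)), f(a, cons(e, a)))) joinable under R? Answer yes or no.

no — NF(t₁) = cons(cons(cons(a, a), e), cons(cons(e, a), cons(a, e))), NF(t₂) = e

Reduce t₁ = cons(cons(cons(m(a, cons(cons(e, a), cons(a, e)), a), a), e), cons(cons(e, a), cons(m(a, a, cons(cons(e, e), cons(e, e))), e))):
1. cons(cons(cons(m(a, cons(cons(e, a), cons(a, e)), a), a), e), cons(cons(e, a), cons(m(a, a, cons(cons(e, e), cons(e, e))), e)))  →  cons(cons(cons(a, a), e), cons(cons(e, a), cons(m(a, a, cons(cons(e, e), cons(e, e))), e)))   [R3 at 1.1.1]
2. cons(cons(cons(a, a), e), cons(cons(e, a), cons(m(a, a, cons(cons(e, e), cons(e, e))), e)))  →  cons(cons(cons(a, a), e), cons(cons(e, a), cons(a, e)))   [R2 at 2.2.1]

Reduce t₂ = m(cons(cons(a, m(a, cons(cons(e, a), cons(a, e)), e)), cons(a, a)), e, m(a, cons(m(a, cons(cons(e, a), cons(a, e)), cons(e, a)), cons(a, e)), f(a, cons(e, a)))):
1. m(cons(cons(a, m(a, cons(cons(e, a), cons(a, e)), e)), cons(a, a)), e, m(a, cons(m(a, cons(cons(e, a), cons(a, e)), cons(e, a)), cons(a, e)), f(a, cons(e, a))))  →  m(cons(cons(a, e), cons(a, a)), e, m(a, cons(m(a, cons(cons(e, a), cons(a, e)), cons(e, a)), cons(a, e)), f(a, cons(e, a))))   [R3 at 1.1.2]
2. m(cons(cons(a, e), cons(a, a)), e, m(a, cons(m(a, cons(cons(e, a), cons(a, e)), cons(e, a)), cons(a, e)), f(a, cons(e, a))))  →  m(cons(cons(a, e), cons(a, a)), e, m(a, cons(cons(e, a), cons(a, e)), f(a, cons(e, a))))   [R3 at 3.2.1]
3. m(cons(cons(a, e), cons(a, a)), e, m(a, cons(cons(e, a), cons(a, e)), f(a, cons(e, a))))  →  m(cons(cons(a, e), cons(a, a)), e, f(a, cons(e, a)))   [R3 at 3]
4. m(cons(cons(a, e), cons(a, a)), e, f(a, cons(e, a)))  →  m(cons(cons(a, e), cons(a, a)), e, a)   [R1 at 3]
5. m(cons(cons(a, e), cons(a, a)), e, a)  →  e   [R4 at ε]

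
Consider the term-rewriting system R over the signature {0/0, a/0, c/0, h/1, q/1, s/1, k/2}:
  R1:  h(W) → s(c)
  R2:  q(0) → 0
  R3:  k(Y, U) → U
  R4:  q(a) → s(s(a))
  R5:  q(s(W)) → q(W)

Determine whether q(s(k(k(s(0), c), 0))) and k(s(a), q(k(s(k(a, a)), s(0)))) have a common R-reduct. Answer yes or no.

Reduce t₁ = q(s(k(k(s(0), c), 0))):
1. q(s(k(k(s(0), c), 0)))  →  q(k(k(s(0), c), 0))   [R5 at ε]
2. q(k(k(s(0), c), 0))  →  q(0)   [R3 at 1]
3. q(0)  →  0   [R2 at ε]

Reduce t₂ = k(s(a), q(k(s(k(a, a)), s(0)))):
1. k(s(a), q(k(s(k(a, a)), s(0))))  →  q(k(s(k(a, a)), s(0)))   [R3 at ε]
2. q(k(s(k(a, a)), s(0)))  →  q(s(0))   [R3 at 1]
3. q(s(0))  →  q(0)   [R5 at ε]
4. q(0)  →  0   [R2 at ε]

yes — NF(t₁) = 0, NF(t₂) = 0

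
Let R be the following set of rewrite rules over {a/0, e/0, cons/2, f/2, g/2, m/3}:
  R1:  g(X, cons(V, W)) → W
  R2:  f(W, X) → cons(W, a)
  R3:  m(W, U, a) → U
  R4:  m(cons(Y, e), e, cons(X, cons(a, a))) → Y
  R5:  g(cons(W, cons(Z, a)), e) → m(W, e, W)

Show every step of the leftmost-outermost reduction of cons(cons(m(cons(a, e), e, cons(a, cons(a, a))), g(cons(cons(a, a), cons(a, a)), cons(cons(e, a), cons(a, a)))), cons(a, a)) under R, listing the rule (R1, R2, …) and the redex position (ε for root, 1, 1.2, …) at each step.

cons(cons(a, cons(a, a)), cons(a, a))

1. cons(cons(m(cons(a, e), e, cons(a, cons(a, a))), g(cons(cons(a, a), cons(a, a)), cons(cons(e, a), cons(a, a)))), cons(a, a))  →  cons(cons(a, g(cons(cons(a, a), cons(a, a)), cons(cons(e, a), cons(a, a)))), cons(a, a))   [R4 at 1.1]
2. cons(cons(a, g(cons(cons(a, a), cons(a, a)), cons(cons(e, a), cons(a, a)))), cons(a, a))  →  cons(cons(a, cons(a, a)), cons(a, a))   [R1 at 1.2]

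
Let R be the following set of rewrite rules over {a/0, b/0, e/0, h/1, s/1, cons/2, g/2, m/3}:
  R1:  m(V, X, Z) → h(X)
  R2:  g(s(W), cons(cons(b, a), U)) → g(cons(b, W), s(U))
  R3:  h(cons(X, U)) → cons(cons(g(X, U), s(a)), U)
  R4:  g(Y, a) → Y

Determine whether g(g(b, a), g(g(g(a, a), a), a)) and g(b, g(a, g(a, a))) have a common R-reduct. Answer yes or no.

Reduce t₁ = g(g(b, a), g(g(g(a, a), a), a)):
1. g(g(b, a), g(g(g(a, a), a), a))  →  g(b, g(g(g(a, a), a), a))   [R4 at 1]
2. g(b, g(g(g(a, a), a), a))  →  g(b, g(g(a, a), a))   [R4 at 2]
3. g(b, g(g(a, a), a))  →  g(b, g(a, a))   [R4 at 2]
4. g(b, g(a, a))  →  g(b, a)   [R4 at 2]
5. g(b, a)  →  b   [R4 at ε]

Reduce t₂ = g(b, g(a, g(a, a))):
1. g(b, g(a, g(a, a)))  →  g(b, g(a, a))   [R4 at 2.2]
2. g(b, g(a, a))  →  g(b, a)   [R4 at 2]
3. g(b, a)  →  b   [R4 at ε]

yes — NF(t₁) = b, NF(t₂) = b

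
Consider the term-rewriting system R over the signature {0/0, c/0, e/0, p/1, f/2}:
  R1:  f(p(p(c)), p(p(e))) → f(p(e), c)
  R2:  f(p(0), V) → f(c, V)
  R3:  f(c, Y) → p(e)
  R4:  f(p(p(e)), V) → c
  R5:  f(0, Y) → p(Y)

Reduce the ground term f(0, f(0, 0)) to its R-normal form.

p(p(0))

1. f(0, f(0, 0))  →  p(f(0, 0))   [R5 at ε]
2. p(f(0, 0))  →  p(p(0))   [R5 at 1]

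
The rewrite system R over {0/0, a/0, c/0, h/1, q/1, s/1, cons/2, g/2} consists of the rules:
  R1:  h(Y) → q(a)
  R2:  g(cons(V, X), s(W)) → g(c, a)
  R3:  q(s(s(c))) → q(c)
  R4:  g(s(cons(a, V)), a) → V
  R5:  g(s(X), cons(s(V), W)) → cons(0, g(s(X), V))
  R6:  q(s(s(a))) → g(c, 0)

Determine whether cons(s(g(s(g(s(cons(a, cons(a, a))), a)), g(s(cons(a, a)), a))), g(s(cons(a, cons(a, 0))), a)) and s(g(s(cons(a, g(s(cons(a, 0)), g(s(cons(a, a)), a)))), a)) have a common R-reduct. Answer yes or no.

Reduce t₁ = cons(s(g(s(g(s(cons(a, cons(a, a))), a)), g(s(cons(a, a)), a))), g(s(cons(a, cons(a, 0))), a)):
1. cons(s(g(s(g(s(cons(a, cons(a, a))), a)), g(s(cons(a, a)), a))), g(s(cons(a, cons(a, 0))), a))  →  cons(s(g(s(cons(a, a)), g(s(cons(a, a)), a))), g(s(cons(a, cons(a, 0))), a))   [R4 at 1.1.1.1]
2. cons(s(g(s(cons(a, a)), g(s(cons(a, a)), a))), g(s(cons(a, cons(a, 0))), a))  →  cons(s(g(s(cons(a, a)), a)), g(s(cons(a, cons(a, 0))), a))   [R4 at 1.1.2]
3. cons(s(g(s(cons(a, a)), a)), g(s(cons(a, cons(a, 0))), a))  →  cons(s(a), g(s(cons(a, cons(a, 0))), a))   [R4 at 1.1]
4. cons(s(a), g(s(cons(a, cons(a, 0))), a))  →  cons(s(a), cons(a, 0))   [R4 at 2]

Reduce t₂ = s(g(s(cons(a, g(s(cons(a, 0)), g(s(cons(a, a)), a)))), a)):
1. s(g(s(cons(a, g(s(cons(a, 0)), g(s(cons(a, a)), a)))), a))  →  s(g(s(cons(a, 0)), g(s(cons(a, a)), a)))   [R4 at 1]
2. s(g(s(cons(a, 0)), g(s(cons(a, a)), a)))  →  s(g(s(cons(a, 0)), a))   [R4 at 1.2]
3. s(g(s(cons(a, 0)), a))  →  s(0)   [R4 at 1]

no — NF(t₁) = cons(s(a), cons(a, 0)), NF(t₂) = s(0)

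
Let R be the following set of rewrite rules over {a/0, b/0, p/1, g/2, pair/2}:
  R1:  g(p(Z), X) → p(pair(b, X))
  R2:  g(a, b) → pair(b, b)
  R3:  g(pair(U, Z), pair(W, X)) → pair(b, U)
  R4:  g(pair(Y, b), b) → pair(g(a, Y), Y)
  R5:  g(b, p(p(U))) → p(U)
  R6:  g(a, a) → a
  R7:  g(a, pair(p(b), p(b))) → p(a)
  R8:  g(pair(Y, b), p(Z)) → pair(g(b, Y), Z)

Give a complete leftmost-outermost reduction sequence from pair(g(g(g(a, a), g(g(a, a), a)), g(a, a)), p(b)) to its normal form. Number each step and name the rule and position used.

1. pair(g(g(g(a, a), g(g(a, a), a)), g(a, a)), p(b))  →  pair(g(g(a, g(g(a, a), a)), g(a, a)), p(b))   [R6 at 1.1.1]
2. pair(g(g(a, g(g(a, a), a)), g(a, a)), p(b))  →  pair(g(g(a, g(a, a)), g(a, a)), p(b))   [R6 at 1.1.2.1]
3. pair(g(g(a, g(a, a)), g(a, a)), p(b))  →  pair(g(g(a, a), g(a, a)), p(b))   [R6 at 1.1.2]
4. pair(g(g(a, a), g(a, a)), p(b))  →  pair(g(a, g(a, a)), p(b))   [R6 at 1.1]
5. pair(g(a, g(a, a)), p(b))  →  pair(g(a, a), p(b))   [R6 at 1.2]
6. pair(g(a, a), p(b))  →  pair(a, p(b))   [R6 at 1]

pair(a, p(b))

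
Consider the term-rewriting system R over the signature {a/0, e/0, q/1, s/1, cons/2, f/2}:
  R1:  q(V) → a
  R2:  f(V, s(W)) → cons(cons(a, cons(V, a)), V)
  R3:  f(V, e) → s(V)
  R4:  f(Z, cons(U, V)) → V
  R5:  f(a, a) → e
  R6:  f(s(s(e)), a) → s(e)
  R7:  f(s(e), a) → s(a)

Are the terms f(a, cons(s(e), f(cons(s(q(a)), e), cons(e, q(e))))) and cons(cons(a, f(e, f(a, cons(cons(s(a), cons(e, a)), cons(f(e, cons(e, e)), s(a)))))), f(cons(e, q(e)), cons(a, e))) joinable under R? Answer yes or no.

no — NF(t₁) = a, NF(t₂) = cons(cons(a, s(a)), e)

Reduce t₁ = f(a, cons(s(e), f(cons(s(q(a)), e), cons(e, q(e))))):
1. f(a, cons(s(e), f(cons(s(q(a)), e), cons(e, q(e)))))  →  f(cons(s(q(a)), e), cons(e, q(e)))   [R4 at ε]
2. f(cons(s(q(a)), e), cons(e, q(e)))  →  q(e)   [R4 at ε]
3. q(e)  →  a   [R1 at ε]

Reduce t₂ = cons(cons(a, f(e, f(a, cons(cons(s(a), cons(e, a)), cons(f(e, cons(e, e)), s(a)))))), f(cons(e, q(e)), cons(a, e))):
1. cons(cons(a, f(e, f(a, cons(cons(s(a), cons(e, a)), cons(f(e, cons(e, e)), s(a)))))), f(cons(e, q(e)), cons(a, e)))  →  cons(cons(a, f(e, cons(f(e, cons(e, e)), s(a)))), f(cons(e, q(e)), cons(a, e)))   [R4 at 1.2.2]
2. cons(cons(a, f(e, cons(f(e, cons(e, e)), s(a)))), f(cons(e, q(e)), cons(a, e)))  →  cons(cons(a, s(a)), f(cons(e, q(e)), cons(a, e)))   [R4 at 1.2]
3. cons(cons(a, s(a)), f(cons(e, q(e)), cons(a, e)))  →  cons(cons(a, s(a)), e)   [R4 at 2]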